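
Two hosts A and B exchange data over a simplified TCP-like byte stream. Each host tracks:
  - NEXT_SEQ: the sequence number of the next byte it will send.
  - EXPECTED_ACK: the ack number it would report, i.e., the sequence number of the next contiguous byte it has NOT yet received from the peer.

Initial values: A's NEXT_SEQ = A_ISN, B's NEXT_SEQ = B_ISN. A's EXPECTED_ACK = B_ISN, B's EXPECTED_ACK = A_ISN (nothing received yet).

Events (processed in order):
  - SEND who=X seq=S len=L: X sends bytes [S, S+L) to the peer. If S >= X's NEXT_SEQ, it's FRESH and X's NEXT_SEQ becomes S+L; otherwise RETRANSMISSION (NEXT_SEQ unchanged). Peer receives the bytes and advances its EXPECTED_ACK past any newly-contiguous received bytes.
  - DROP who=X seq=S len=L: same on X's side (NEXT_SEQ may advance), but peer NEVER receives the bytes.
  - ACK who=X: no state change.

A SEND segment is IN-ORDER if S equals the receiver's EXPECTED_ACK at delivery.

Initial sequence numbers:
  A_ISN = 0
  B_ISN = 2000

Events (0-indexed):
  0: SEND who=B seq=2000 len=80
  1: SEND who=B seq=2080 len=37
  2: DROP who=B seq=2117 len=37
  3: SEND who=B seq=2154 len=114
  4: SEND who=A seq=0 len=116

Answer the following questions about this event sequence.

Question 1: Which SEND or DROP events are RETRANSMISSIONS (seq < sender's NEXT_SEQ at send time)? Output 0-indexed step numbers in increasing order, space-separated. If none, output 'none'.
Answer: none

Derivation:
Step 0: SEND seq=2000 -> fresh
Step 1: SEND seq=2080 -> fresh
Step 2: DROP seq=2117 -> fresh
Step 3: SEND seq=2154 -> fresh
Step 4: SEND seq=0 -> fresh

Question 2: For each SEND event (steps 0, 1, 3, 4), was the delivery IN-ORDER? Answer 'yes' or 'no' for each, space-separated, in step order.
Step 0: SEND seq=2000 -> in-order
Step 1: SEND seq=2080 -> in-order
Step 3: SEND seq=2154 -> out-of-order
Step 4: SEND seq=0 -> in-order

Answer: yes yes no yes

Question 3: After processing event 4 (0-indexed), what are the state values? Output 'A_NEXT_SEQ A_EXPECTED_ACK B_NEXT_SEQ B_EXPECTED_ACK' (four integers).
After event 0: A_seq=0 A_ack=2080 B_seq=2080 B_ack=0
After event 1: A_seq=0 A_ack=2117 B_seq=2117 B_ack=0
After event 2: A_seq=0 A_ack=2117 B_seq=2154 B_ack=0
After event 3: A_seq=0 A_ack=2117 B_seq=2268 B_ack=0
After event 4: A_seq=116 A_ack=2117 B_seq=2268 B_ack=116

116 2117 2268 116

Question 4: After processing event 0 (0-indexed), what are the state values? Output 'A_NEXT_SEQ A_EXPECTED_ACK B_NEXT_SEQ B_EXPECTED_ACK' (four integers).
After event 0: A_seq=0 A_ack=2080 B_seq=2080 B_ack=0

0 2080 2080 0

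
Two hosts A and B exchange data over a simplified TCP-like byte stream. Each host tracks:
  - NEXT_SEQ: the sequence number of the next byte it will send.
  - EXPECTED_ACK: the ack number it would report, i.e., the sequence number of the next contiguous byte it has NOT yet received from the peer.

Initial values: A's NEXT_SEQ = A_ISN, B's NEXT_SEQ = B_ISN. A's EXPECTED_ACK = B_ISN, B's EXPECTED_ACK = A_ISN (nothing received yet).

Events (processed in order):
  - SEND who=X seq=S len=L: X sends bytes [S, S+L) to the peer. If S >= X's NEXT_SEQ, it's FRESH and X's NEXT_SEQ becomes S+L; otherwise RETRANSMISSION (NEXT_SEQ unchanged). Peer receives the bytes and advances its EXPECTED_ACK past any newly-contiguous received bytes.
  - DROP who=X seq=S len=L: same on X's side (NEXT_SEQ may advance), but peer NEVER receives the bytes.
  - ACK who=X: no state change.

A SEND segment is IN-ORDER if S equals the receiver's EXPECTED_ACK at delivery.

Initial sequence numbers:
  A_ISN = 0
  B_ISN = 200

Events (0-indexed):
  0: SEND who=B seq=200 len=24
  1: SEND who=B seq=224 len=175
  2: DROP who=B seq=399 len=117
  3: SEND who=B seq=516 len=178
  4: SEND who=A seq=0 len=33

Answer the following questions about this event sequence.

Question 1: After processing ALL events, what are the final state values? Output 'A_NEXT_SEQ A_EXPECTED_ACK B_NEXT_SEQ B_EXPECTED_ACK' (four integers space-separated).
After event 0: A_seq=0 A_ack=224 B_seq=224 B_ack=0
After event 1: A_seq=0 A_ack=399 B_seq=399 B_ack=0
After event 2: A_seq=0 A_ack=399 B_seq=516 B_ack=0
After event 3: A_seq=0 A_ack=399 B_seq=694 B_ack=0
After event 4: A_seq=33 A_ack=399 B_seq=694 B_ack=33

Answer: 33 399 694 33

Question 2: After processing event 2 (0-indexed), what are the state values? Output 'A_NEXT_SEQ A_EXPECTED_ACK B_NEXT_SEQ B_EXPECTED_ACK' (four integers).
After event 0: A_seq=0 A_ack=224 B_seq=224 B_ack=0
After event 1: A_seq=0 A_ack=399 B_seq=399 B_ack=0
After event 2: A_seq=0 A_ack=399 B_seq=516 B_ack=0

0 399 516 0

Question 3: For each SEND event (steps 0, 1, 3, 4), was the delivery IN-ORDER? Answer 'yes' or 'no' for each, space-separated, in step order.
Step 0: SEND seq=200 -> in-order
Step 1: SEND seq=224 -> in-order
Step 3: SEND seq=516 -> out-of-order
Step 4: SEND seq=0 -> in-order

Answer: yes yes no yes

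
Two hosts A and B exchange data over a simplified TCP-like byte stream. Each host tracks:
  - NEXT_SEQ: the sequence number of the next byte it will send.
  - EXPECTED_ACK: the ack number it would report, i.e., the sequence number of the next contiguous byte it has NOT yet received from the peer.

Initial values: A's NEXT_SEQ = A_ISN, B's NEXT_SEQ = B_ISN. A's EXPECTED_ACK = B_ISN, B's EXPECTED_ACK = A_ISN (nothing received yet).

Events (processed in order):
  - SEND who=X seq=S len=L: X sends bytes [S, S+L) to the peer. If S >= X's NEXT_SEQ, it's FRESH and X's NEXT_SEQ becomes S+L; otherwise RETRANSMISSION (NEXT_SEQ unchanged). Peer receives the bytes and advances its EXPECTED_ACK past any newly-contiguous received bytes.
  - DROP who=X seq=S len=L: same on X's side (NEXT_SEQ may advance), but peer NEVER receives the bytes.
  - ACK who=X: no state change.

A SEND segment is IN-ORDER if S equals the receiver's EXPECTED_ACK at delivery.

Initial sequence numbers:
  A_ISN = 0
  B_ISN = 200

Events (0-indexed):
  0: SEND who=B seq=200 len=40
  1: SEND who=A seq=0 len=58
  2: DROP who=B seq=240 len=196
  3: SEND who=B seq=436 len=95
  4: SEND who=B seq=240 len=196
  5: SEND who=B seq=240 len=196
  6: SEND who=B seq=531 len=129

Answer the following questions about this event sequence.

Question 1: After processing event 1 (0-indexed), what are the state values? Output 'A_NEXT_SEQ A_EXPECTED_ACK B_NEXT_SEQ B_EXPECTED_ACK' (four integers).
After event 0: A_seq=0 A_ack=240 B_seq=240 B_ack=0
After event 1: A_seq=58 A_ack=240 B_seq=240 B_ack=58

58 240 240 58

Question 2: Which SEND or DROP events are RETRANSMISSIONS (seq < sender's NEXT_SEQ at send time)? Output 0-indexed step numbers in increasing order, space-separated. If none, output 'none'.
Answer: 4 5

Derivation:
Step 0: SEND seq=200 -> fresh
Step 1: SEND seq=0 -> fresh
Step 2: DROP seq=240 -> fresh
Step 3: SEND seq=436 -> fresh
Step 4: SEND seq=240 -> retransmit
Step 5: SEND seq=240 -> retransmit
Step 6: SEND seq=531 -> fresh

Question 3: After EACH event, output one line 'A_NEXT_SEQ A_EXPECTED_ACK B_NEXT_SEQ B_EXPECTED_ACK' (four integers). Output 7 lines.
0 240 240 0
58 240 240 58
58 240 436 58
58 240 531 58
58 531 531 58
58 531 531 58
58 660 660 58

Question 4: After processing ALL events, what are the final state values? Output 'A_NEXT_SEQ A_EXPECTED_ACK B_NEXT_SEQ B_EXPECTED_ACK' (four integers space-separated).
After event 0: A_seq=0 A_ack=240 B_seq=240 B_ack=0
After event 1: A_seq=58 A_ack=240 B_seq=240 B_ack=58
After event 2: A_seq=58 A_ack=240 B_seq=436 B_ack=58
After event 3: A_seq=58 A_ack=240 B_seq=531 B_ack=58
After event 4: A_seq=58 A_ack=531 B_seq=531 B_ack=58
After event 5: A_seq=58 A_ack=531 B_seq=531 B_ack=58
After event 6: A_seq=58 A_ack=660 B_seq=660 B_ack=58

Answer: 58 660 660 58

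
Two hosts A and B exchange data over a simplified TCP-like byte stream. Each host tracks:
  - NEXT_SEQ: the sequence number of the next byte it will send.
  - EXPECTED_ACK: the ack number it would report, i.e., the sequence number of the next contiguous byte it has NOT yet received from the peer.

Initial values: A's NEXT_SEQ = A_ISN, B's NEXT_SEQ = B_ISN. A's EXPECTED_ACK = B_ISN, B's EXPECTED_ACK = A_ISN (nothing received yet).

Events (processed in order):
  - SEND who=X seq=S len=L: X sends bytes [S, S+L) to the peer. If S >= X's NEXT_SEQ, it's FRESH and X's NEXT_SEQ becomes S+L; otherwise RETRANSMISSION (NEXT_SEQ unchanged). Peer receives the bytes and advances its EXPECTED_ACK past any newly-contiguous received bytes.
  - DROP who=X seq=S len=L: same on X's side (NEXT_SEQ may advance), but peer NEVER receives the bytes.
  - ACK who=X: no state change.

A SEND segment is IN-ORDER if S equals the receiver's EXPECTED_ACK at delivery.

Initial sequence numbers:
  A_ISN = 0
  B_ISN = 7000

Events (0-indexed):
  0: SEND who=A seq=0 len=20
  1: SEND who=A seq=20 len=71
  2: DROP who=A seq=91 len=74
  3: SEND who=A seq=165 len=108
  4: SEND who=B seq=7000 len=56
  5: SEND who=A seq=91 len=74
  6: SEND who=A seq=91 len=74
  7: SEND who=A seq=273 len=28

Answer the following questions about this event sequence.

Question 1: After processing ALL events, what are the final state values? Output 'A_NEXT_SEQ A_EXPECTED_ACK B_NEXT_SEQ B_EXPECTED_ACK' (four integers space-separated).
After event 0: A_seq=20 A_ack=7000 B_seq=7000 B_ack=20
After event 1: A_seq=91 A_ack=7000 B_seq=7000 B_ack=91
After event 2: A_seq=165 A_ack=7000 B_seq=7000 B_ack=91
After event 3: A_seq=273 A_ack=7000 B_seq=7000 B_ack=91
After event 4: A_seq=273 A_ack=7056 B_seq=7056 B_ack=91
After event 5: A_seq=273 A_ack=7056 B_seq=7056 B_ack=273
After event 6: A_seq=273 A_ack=7056 B_seq=7056 B_ack=273
After event 7: A_seq=301 A_ack=7056 B_seq=7056 B_ack=301

Answer: 301 7056 7056 301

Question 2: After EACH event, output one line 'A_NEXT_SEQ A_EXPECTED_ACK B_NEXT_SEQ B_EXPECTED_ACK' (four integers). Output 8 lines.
20 7000 7000 20
91 7000 7000 91
165 7000 7000 91
273 7000 7000 91
273 7056 7056 91
273 7056 7056 273
273 7056 7056 273
301 7056 7056 301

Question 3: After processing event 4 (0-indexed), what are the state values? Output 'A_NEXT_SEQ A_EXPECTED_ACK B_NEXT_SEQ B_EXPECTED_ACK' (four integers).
After event 0: A_seq=20 A_ack=7000 B_seq=7000 B_ack=20
After event 1: A_seq=91 A_ack=7000 B_seq=7000 B_ack=91
After event 2: A_seq=165 A_ack=7000 B_seq=7000 B_ack=91
After event 3: A_seq=273 A_ack=7000 B_seq=7000 B_ack=91
After event 4: A_seq=273 A_ack=7056 B_seq=7056 B_ack=91

273 7056 7056 91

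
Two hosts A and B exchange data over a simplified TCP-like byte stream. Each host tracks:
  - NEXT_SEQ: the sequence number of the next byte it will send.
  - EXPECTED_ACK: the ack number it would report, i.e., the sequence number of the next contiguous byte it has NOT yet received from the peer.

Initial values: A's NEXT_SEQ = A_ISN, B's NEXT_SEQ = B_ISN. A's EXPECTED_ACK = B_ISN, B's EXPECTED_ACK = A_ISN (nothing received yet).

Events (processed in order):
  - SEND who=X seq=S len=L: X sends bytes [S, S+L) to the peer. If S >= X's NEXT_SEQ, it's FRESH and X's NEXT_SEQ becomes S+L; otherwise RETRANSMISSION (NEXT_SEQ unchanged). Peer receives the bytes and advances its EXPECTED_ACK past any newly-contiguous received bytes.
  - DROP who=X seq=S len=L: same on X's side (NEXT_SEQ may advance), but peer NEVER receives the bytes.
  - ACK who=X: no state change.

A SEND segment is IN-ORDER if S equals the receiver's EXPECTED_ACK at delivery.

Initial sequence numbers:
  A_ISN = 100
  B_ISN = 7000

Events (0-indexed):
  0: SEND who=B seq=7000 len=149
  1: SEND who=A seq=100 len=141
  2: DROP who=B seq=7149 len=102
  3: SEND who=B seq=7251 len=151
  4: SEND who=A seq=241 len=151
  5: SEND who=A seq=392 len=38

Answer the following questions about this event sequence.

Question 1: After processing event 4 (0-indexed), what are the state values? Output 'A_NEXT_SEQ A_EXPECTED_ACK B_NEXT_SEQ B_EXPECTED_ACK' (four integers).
After event 0: A_seq=100 A_ack=7149 B_seq=7149 B_ack=100
After event 1: A_seq=241 A_ack=7149 B_seq=7149 B_ack=241
After event 2: A_seq=241 A_ack=7149 B_seq=7251 B_ack=241
After event 3: A_seq=241 A_ack=7149 B_seq=7402 B_ack=241
After event 4: A_seq=392 A_ack=7149 B_seq=7402 B_ack=392

392 7149 7402 392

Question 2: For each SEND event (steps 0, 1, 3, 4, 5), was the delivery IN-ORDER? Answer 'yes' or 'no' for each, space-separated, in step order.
Step 0: SEND seq=7000 -> in-order
Step 1: SEND seq=100 -> in-order
Step 3: SEND seq=7251 -> out-of-order
Step 4: SEND seq=241 -> in-order
Step 5: SEND seq=392 -> in-order

Answer: yes yes no yes yes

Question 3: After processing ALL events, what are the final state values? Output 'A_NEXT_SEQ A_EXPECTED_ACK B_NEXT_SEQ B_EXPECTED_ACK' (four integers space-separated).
After event 0: A_seq=100 A_ack=7149 B_seq=7149 B_ack=100
After event 1: A_seq=241 A_ack=7149 B_seq=7149 B_ack=241
After event 2: A_seq=241 A_ack=7149 B_seq=7251 B_ack=241
After event 3: A_seq=241 A_ack=7149 B_seq=7402 B_ack=241
After event 4: A_seq=392 A_ack=7149 B_seq=7402 B_ack=392
After event 5: A_seq=430 A_ack=7149 B_seq=7402 B_ack=430

Answer: 430 7149 7402 430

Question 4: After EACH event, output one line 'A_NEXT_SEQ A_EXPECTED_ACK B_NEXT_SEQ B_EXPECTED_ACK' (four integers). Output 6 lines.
100 7149 7149 100
241 7149 7149 241
241 7149 7251 241
241 7149 7402 241
392 7149 7402 392
430 7149 7402 430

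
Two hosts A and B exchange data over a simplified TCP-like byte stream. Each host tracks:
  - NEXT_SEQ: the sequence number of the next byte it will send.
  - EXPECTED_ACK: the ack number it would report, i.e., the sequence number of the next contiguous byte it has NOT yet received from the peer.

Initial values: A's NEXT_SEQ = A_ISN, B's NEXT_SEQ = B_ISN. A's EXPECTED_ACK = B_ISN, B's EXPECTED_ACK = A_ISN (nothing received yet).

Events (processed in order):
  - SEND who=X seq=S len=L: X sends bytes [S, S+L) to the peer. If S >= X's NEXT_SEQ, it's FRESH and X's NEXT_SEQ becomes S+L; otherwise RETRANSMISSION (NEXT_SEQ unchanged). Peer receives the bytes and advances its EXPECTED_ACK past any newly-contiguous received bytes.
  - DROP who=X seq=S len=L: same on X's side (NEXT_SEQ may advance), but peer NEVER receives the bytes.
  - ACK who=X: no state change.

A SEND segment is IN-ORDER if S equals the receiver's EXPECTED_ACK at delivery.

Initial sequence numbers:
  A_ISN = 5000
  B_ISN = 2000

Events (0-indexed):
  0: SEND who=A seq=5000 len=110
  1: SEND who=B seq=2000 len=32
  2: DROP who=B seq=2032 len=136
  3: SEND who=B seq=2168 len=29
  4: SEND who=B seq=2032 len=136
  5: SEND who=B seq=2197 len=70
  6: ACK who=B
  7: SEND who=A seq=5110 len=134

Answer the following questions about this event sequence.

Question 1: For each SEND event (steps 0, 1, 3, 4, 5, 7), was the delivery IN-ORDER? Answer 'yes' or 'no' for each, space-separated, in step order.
Step 0: SEND seq=5000 -> in-order
Step 1: SEND seq=2000 -> in-order
Step 3: SEND seq=2168 -> out-of-order
Step 4: SEND seq=2032 -> in-order
Step 5: SEND seq=2197 -> in-order
Step 7: SEND seq=5110 -> in-order

Answer: yes yes no yes yes yes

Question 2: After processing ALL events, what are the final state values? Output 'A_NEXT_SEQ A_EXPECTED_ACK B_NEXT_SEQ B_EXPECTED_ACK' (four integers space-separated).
After event 0: A_seq=5110 A_ack=2000 B_seq=2000 B_ack=5110
After event 1: A_seq=5110 A_ack=2032 B_seq=2032 B_ack=5110
After event 2: A_seq=5110 A_ack=2032 B_seq=2168 B_ack=5110
After event 3: A_seq=5110 A_ack=2032 B_seq=2197 B_ack=5110
After event 4: A_seq=5110 A_ack=2197 B_seq=2197 B_ack=5110
After event 5: A_seq=5110 A_ack=2267 B_seq=2267 B_ack=5110
After event 6: A_seq=5110 A_ack=2267 B_seq=2267 B_ack=5110
After event 7: A_seq=5244 A_ack=2267 B_seq=2267 B_ack=5244

Answer: 5244 2267 2267 5244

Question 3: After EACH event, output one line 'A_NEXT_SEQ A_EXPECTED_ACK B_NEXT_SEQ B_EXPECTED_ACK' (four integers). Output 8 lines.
5110 2000 2000 5110
5110 2032 2032 5110
5110 2032 2168 5110
5110 2032 2197 5110
5110 2197 2197 5110
5110 2267 2267 5110
5110 2267 2267 5110
5244 2267 2267 5244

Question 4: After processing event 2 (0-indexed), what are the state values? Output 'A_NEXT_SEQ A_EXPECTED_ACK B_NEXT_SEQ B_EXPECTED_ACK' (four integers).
After event 0: A_seq=5110 A_ack=2000 B_seq=2000 B_ack=5110
After event 1: A_seq=5110 A_ack=2032 B_seq=2032 B_ack=5110
After event 2: A_seq=5110 A_ack=2032 B_seq=2168 B_ack=5110

5110 2032 2168 5110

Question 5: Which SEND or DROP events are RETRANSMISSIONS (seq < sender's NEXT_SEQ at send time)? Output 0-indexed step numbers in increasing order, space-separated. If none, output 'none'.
Answer: 4

Derivation:
Step 0: SEND seq=5000 -> fresh
Step 1: SEND seq=2000 -> fresh
Step 2: DROP seq=2032 -> fresh
Step 3: SEND seq=2168 -> fresh
Step 4: SEND seq=2032 -> retransmit
Step 5: SEND seq=2197 -> fresh
Step 7: SEND seq=5110 -> fresh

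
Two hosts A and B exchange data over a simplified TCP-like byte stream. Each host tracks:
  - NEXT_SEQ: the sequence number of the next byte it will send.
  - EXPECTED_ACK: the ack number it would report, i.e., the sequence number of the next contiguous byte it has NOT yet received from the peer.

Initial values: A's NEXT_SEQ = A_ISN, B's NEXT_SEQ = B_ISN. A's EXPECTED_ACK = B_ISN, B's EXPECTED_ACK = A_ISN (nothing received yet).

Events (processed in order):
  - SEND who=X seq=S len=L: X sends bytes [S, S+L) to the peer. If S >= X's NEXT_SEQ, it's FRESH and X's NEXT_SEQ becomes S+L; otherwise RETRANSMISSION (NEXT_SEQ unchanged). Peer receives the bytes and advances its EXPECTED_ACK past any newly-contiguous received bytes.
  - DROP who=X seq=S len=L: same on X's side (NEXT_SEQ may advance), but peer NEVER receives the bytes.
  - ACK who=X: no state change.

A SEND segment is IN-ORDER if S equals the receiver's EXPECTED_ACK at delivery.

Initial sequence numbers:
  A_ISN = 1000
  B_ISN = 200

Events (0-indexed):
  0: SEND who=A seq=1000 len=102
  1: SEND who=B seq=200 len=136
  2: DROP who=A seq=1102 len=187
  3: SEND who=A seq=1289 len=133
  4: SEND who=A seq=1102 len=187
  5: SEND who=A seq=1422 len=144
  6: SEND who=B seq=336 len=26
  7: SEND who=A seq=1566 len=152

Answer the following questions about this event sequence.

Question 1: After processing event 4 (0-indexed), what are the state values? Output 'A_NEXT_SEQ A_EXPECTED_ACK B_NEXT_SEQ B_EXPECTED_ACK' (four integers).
After event 0: A_seq=1102 A_ack=200 B_seq=200 B_ack=1102
After event 1: A_seq=1102 A_ack=336 B_seq=336 B_ack=1102
After event 2: A_seq=1289 A_ack=336 B_seq=336 B_ack=1102
After event 3: A_seq=1422 A_ack=336 B_seq=336 B_ack=1102
After event 4: A_seq=1422 A_ack=336 B_seq=336 B_ack=1422

1422 336 336 1422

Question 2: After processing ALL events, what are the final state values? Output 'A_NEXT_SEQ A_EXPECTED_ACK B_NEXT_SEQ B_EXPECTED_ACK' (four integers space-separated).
After event 0: A_seq=1102 A_ack=200 B_seq=200 B_ack=1102
After event 1: A_seq=1102 A_ack=336 B_seq=336 B_ack=1102
After event 2: A_seq=1289 A_ack=336 B_seq=336 B_ack=1102
After event 3: A_seq=1422 A_ack=336 B_seq=336 B_ack=1102
After event 4: A_seq=1422 A_ack=336 B_seq=336 B_ack=1422
After event 5: A_seq=1566 A_ack=336 B_seq=336 B_ack=1566
After event 6: A_seq=1566 A_ack=362 B_seq=362 B_ack=1566
After event 7: A_seq=1718 A_ack=362 B_seq=362 B_ack=1718

Answer: 1718 362 362 1718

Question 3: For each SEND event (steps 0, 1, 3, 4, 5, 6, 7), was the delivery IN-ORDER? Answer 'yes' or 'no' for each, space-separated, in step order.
Answer: yes yes no yes yes yes yes

Derivation:
Step 0: SEND seq=1000 -> in-order
Step 1: SEND seq=200 -> in-order
Step 3: SEND seq=1289 -> out-of-order
Step 4: SEND seq=1102 -> in-order
Step 5: SEND seq=1422 -> in-order
Step 6: SEND seq=336 -> in-order
Step 7: SEND seq=1566 -> in-order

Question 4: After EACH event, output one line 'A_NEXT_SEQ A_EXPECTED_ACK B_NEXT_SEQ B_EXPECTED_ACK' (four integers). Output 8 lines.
1102 200 200 1102
1102 336 336 1102
1289 336 336 1102
1422 336 336 1102
1422 336 336 1422
1566 336 336 1566
1566 362 362 1566
1718 362 362 1718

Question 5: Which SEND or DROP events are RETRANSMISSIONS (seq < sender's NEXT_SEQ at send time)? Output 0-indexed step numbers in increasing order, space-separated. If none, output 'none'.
Answer: 4

Derivation:
Step 0: SEND seq=1000 -> fresh
Step 1: SEND seq=200 -> fresh
Step 2: DROP seq=1102 -> fresh
Step 3: SEND seq=1289 -> fresh
Step 4: SEND seq=1102 -> retransmit
Step 5: SEND seq=1422 -> fresh
Step 6: SEND seq=336 -> fresh
Step 7: SEND seq=1566 -> fresh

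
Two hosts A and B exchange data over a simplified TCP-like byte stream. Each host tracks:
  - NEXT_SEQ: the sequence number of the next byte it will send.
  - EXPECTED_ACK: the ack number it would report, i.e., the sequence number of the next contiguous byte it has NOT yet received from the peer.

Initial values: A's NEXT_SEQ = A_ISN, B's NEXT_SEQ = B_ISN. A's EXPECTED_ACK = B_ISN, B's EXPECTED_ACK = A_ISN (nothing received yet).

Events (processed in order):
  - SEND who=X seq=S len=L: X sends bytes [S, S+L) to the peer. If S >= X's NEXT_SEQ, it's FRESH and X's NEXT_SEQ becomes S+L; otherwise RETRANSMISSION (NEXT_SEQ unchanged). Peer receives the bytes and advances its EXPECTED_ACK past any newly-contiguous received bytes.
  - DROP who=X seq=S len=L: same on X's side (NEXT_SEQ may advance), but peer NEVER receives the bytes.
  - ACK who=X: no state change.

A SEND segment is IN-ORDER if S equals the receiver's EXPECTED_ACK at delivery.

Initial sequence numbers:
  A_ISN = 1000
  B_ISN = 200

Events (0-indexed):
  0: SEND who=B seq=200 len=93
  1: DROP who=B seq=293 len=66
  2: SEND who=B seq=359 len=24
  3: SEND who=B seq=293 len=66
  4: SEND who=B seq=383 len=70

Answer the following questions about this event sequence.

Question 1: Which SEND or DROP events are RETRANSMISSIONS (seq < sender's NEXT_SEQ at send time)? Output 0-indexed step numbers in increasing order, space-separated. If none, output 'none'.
Answer: 3

Derivation:
Step 0: SEND seq=200 -> fresh
Step 1: DROP seq=293 -> fresh
Step 2: SEND seq=359 -> fresh
Step 3: SEND seq=293 -> retransmit
Step 4: SEND seq=383 -> fresh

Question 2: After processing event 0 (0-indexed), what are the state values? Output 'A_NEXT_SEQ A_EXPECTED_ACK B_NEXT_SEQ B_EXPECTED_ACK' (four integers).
After event 0: A_seq=1000 A_ack=293 B_seq=293 B_ack=1000

1000 293 293 1000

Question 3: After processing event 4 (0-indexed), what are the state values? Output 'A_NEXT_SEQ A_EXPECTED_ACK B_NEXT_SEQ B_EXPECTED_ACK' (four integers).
After event 0: A_seq=1000 A_ack=293 B_seq=293 B_ack=1000
After event 1: A_seq=1000 A_ack=293 B_seq=359 B_ack=1000
After event 2: A_seq=1000 A_ack=293 B_seq=383 B_ack=1000
After event 3: A_seq=1000 A_ack=383 B_seq=383 B_ack=1000
After event 4: A_seq=1000 A_ack=453 B_seq=453 B_ack=1000

1000 453 453 1000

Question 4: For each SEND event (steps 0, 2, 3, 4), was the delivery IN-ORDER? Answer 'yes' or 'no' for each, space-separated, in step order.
Answer: yes no yes yes

Derivation:
Step 0: SEND seq=200 -> in-order
Step 2: SEND seq=359 -> out-of-order
Step 3: SEND seq=293 -> in-order
Step 4: SEND seq=383 -> in-order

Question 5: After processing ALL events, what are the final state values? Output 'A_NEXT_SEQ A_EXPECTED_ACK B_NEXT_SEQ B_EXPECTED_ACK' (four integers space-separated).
Answer: 1000 453 453 1000

Derivation:
After event 0: A_seq=1000 A_ack=293 B_seq=293 B_ack=1000
After event 1: A_seq=1000 A_ack=293 B_seq=359 B_ack=1000
After event 2: A_seq=1000 A_ack=293 B_seq=383 B_ack=1000
After event 3: A_seq=1000 A_ack=383 B_seq=383 B_ack=1000
After event 4: A_seq=1000 A_ack=453 B_seq=453 B_ack=1000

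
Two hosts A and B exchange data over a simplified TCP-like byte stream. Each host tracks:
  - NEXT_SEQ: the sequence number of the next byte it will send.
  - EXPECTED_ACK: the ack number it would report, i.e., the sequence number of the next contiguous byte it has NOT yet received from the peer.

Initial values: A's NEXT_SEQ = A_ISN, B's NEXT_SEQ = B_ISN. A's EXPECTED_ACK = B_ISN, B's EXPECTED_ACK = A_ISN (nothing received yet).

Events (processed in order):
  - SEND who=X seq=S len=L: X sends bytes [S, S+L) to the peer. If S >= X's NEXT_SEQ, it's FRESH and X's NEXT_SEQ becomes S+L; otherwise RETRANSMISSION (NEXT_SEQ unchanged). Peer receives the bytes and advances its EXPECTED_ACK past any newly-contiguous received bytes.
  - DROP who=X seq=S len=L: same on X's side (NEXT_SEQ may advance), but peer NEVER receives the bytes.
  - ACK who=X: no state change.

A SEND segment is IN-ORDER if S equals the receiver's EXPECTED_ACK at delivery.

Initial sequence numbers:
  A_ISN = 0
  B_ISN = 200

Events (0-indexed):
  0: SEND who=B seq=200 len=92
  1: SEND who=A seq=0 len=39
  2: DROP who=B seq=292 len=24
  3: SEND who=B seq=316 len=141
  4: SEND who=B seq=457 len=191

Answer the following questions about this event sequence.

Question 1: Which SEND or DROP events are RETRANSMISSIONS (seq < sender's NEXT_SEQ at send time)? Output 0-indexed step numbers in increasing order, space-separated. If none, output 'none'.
Step 0: SEND seq=200 -> fresh
Step 1: SEND seq=0 -> fresh
Step 2: DROP seq=292 -> fresh
Step 3: SEND seq=316 -> fresh
Step 4: SEND seq=457 -> fresh

Answer: none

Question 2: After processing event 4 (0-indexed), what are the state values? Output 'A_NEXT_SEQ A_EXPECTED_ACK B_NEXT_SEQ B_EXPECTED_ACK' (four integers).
After event 0: A_seq=0 A_ack=292 B_seq=292 B_ack=0
After event 1: A_seq=39 A_ack=292 B_seq=292 B_ack=39
After event 2: A_seq=39 A_ack=292 B_seq=316 B_ack=39
After event 3: A_seq=39 A_ack=292 B_seq=457 B_ack=39
After event 4: A_seq=39 A_ack=292 B_seq=648 B_ack=39

39 292 648 39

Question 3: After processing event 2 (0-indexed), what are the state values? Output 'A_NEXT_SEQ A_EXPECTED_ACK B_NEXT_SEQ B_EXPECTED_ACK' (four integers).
After event 0: A_seq=0 A_ack=292 B_seq=292 B_ack=0
After event 1: A_seq=39 A_ack=292 B_seq=292 B_ack=39
After event 2: A_seq=39 A_ack=292 B_seq=316 B_ack=39

39 292 316 39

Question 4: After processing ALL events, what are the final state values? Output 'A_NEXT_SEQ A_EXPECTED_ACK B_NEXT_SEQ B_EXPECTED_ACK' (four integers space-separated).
Answer: 39 292 648 39

Derivation:
After event 0: A_seq=0 A_ack=292 B_seq=292 B_ack=0
After event 1: A_seq=39 A_ack=292 B_seq=292 B_ack=39
After event 2: A_seq=39 A_ack=292 B_seq=316 B_ack=39
After event 3: A_seq=39 A_ack=292 B_seq=457 B_ack=39
After event 4: A_seq=39 A_ack=292 B_seq=648 B_ack=39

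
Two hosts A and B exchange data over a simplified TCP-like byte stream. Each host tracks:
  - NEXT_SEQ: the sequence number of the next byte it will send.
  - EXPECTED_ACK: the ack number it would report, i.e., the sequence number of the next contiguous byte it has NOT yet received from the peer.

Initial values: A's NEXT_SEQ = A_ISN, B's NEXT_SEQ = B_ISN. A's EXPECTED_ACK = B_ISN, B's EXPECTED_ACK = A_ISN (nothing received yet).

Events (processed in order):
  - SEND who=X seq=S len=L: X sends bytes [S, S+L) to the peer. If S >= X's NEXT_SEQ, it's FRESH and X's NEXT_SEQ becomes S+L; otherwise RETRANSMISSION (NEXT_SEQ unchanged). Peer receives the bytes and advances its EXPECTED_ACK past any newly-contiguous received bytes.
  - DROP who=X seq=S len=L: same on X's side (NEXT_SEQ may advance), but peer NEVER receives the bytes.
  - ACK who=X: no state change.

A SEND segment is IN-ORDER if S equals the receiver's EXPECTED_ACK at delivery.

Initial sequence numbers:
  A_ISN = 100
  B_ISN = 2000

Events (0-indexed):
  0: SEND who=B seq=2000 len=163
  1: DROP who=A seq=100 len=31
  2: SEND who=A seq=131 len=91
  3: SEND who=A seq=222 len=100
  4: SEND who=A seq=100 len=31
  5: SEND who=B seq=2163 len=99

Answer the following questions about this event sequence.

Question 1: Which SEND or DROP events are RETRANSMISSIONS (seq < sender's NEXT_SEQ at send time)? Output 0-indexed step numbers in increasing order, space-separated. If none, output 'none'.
Answer: 4

Derivation:
Step 0: SEND seq=2000 -> fresh
Step 1: DROP seq=100 -> fresh
Step 2: SEND seq=131 -> fresh
Step 3: SEND seq=222 -> fresh
Step 4: SEND seq=100 -> retransmit
Step 5: SEND seq=2163 -> fresh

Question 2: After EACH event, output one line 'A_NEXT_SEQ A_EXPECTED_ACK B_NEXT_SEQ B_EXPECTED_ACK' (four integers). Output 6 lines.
100 2163 2163 100
131 2163 2163 100
222 2163 2163 100
322 2163 2163 100
322 2163 2163 322
322 2262 2262 322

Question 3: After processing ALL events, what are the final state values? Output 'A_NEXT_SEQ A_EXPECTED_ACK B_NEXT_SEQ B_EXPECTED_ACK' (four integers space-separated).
After event 0: A_seq=100 A_ack=2163 B_seq=2163 B_ack=100
After event 1: A_seq=131 A_ack=2163 B_seq=2163 B_ack=100
After event 2: A_seq=222 A_ack=2163 B_seq=2163 B_ack=100
After event 3: A_seq=322 A_ack=2163 B_seq=2163 B_ack=100
After event 4: A_seq=322 A_ack=2163 B_seq=2163 B_ack=322
After event 5: A_seq=322 A_ack=2262 B_seq=2262 B_ack=322

Answer: 322 2262 2262 322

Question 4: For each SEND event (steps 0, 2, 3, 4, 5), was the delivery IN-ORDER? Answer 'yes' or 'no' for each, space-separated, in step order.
Answer: yes no no yes yes

Derivation:
Step 0: SEND seq=2000 -> in-order
Step 2: SEND seq=131 -> out-of-order
Step 3: SEND seq=222 -> out-of-order
Step 4: SEND seq=100 -> in-order
Step 5: SEND seq=2163 -> in-order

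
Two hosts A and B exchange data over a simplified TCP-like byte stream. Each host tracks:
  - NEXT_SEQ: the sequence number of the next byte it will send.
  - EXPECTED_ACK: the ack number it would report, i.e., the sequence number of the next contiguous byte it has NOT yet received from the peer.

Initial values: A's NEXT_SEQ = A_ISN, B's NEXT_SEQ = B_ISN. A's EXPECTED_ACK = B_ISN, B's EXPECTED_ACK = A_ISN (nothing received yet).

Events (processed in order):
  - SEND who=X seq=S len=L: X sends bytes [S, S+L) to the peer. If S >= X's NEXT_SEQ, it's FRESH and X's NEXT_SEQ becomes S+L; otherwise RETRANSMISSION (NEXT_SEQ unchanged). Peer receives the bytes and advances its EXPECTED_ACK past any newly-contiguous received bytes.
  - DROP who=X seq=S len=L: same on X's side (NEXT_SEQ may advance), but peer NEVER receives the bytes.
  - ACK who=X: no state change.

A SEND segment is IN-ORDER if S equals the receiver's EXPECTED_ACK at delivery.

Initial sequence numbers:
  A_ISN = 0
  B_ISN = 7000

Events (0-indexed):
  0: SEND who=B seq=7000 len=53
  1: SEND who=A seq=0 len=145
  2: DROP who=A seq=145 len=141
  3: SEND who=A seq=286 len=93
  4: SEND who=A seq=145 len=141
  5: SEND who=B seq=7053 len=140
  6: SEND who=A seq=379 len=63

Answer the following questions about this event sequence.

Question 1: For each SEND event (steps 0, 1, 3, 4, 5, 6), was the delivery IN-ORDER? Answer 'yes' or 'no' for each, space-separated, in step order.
Answer: yes yes no yes yes yes

Derivation:
Step 0: SEND seq=7000 -> in-order
Step 1: SEND seq=0 -> in-order
Step 3: SEND seq=286 -> out-of-order
Step 4: SEND seq=145 -> in-order
Step 5: SEND seq=7053 -> in-order
Step 6: SEND seq=379 -> in-order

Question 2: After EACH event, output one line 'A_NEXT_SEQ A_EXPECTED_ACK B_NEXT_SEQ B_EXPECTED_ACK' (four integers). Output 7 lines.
0 7053 7053 0
145 7053 7053 145
286 7053 7053 145
379 7053 7053 145
379 7053 7053 379
379 7193 7193 379
442 7193 7193 442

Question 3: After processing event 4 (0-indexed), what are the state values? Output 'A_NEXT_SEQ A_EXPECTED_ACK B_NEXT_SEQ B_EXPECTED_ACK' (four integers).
After event 0: A_seq=0 A_ack=7053 B_seq=7053 B_ack=0
After event 1: A_seq=145 A_ack=7053 B_seq=7053 B_ack=145
After event 2: A_seq=286 A_ack=7053 B_seq=7053 B_ack=145
After event 3: A_seq=379 A_ack=7053 B_seq=7053 B_ack=145
After event 4: A_seq=379 A_ack=7053 B_seq=7053 B_ack=379

379 7053 7053 379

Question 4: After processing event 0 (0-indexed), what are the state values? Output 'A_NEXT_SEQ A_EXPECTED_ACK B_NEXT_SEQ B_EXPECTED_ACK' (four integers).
After event 0: A_seq=0 A_ack=7053 B_seq=7053 B_ack=0

0 7053 7053 0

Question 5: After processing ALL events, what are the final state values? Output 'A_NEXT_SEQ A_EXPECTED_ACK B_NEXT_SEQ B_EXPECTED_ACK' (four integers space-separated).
After event 0: A_seq=0 A_ack=7053 B_seq=7053 B_ack=0
After event 1: A_seq=145 A_ack=7053 B_seq=7053 B_ack=145
After event 2: A_seq=286 A_ack=7053 B_seq=7053 B_ack=145
After event 3: A_seq=379 A_ack=7053 B_seq=7053 B_ack=145
After event 4: A_seq=379 A_ack=7053 B_seq=7053 B_ack=379
After event 5: A_seq=379 A_ack=7193 B_seq=7193 B_ack=379
After event 6: A_seq=442 A_ack=7193 B_seq=7193 B_ack=442

Answer: 442 7193 7193 442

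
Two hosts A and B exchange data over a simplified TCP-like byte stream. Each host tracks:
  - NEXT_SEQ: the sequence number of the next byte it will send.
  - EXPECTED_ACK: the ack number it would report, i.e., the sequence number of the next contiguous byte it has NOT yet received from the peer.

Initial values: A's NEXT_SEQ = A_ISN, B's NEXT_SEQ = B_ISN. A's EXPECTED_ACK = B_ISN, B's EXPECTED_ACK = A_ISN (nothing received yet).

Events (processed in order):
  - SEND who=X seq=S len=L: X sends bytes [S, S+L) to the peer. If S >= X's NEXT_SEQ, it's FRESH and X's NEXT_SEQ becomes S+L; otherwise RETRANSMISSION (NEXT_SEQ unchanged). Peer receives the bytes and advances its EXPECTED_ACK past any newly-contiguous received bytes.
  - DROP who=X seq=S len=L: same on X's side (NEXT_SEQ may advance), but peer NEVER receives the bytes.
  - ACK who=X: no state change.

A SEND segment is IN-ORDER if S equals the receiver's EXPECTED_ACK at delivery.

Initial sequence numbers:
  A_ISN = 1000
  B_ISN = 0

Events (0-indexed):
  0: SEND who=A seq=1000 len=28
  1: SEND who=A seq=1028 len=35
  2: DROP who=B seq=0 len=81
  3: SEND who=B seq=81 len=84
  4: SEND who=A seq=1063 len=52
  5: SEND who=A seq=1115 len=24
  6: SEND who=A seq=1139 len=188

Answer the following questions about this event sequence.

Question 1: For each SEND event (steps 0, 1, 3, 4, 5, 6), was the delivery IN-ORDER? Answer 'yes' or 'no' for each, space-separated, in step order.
Answer: yes yes no yes yes yes

Derivation:
Step 0: SEND seq=1000 -> in-order
Step 1: SEND seq=1028 -> in-order
Step 3: SEND seq=81 -> out-of-order
Step 4: SEND seq=1063 -> in-order
Step 5: SEND seq=1115 -> in-order
Step 6: SEND seq=1139 -> in-order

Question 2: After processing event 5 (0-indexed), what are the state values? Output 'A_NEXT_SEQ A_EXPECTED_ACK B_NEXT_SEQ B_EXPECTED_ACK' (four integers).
After event 0: A_seq=1028 A_ack=0 B_seq=0 B_ack=1028
After event 1: A_seq=1063 A_ack=0 B_seq=0 B_ack=1063
After event 2: A_seq=1063 A_ack=0 B_seq=81 B_ack=1063
After event 3: A_seq=1063 A_ack=0 B_seq=165 B_ack=1063
After event 4: A_seq=1115 A_ack=0 B_seq=165 B_ack=1115
After event 5: A_seq=1139 A_ack=0 B_seq=165 B_ack=1139

1139 0 165 1139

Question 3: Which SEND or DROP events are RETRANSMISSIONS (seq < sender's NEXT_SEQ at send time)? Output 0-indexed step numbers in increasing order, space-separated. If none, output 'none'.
Answer: none

Derivation:
Step 0: SEND seq=1000 -> fresh
Step 1: SEND seq=1028 -> fresh
Step 2: DROP seq=0 -> fresh
Step 3: SEND seq=81 -> fresh
Step 4: SEND seq=1063 -> fresh
Step 5: SEND seq=1115 -> fresh
Step 6: SEND seq=1139 -> fresh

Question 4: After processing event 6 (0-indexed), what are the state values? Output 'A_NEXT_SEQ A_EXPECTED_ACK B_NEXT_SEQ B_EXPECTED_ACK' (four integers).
After event 0: A_seq=1028 A_ack=0 B_seq=0 B_ack=1028
After event 1: A_seq=1063 A_ack=0 B_seq=0 B_ack=1063
After event 2: A_seq=1063 A_ack=0 B_seq=81 B_ack=1063
After event 3: A_seq=1063 A_ack=0 B_seq=165 B_ack=1063
After event 4: A_seq=1115 A_ack=0 B_seq=165 B_ack=1115
After event 5: A_seq=1139 A_ack=0 B_seq=165 B_ack=1139
After event 6: A_seq=1327 A_ack=0 B_seq=165 B_ack=1327

1327 0 165 1327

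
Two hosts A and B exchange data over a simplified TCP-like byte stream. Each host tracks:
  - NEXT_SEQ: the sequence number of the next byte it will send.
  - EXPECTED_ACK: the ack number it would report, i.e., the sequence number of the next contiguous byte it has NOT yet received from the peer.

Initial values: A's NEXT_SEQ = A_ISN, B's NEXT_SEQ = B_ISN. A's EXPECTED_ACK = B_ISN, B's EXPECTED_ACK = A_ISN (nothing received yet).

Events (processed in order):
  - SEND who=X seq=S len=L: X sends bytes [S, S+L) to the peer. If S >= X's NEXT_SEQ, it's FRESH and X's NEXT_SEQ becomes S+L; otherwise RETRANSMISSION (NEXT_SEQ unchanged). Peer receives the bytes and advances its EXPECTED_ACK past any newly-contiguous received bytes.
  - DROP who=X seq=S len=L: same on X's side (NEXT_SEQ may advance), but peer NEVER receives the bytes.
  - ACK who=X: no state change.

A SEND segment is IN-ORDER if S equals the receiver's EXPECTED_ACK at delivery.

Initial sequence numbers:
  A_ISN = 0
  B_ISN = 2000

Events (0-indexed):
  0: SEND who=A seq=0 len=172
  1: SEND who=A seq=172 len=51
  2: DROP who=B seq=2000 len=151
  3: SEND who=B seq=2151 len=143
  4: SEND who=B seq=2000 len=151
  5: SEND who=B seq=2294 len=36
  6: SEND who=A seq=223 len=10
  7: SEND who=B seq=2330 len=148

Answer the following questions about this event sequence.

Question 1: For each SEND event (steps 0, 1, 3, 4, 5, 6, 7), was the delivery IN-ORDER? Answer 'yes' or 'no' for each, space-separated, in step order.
Answer: yes yes no yes yes yes yes

Derivation:
Step 0: SEND seq=0 -> in-order
Step 1: SEND seq=172 -> in-order
Step 3: SEND seq=2151 -> out-of-order
Step 4: SEND seq=2000 -> in-order
Step 5: SEND seq=2294 -> in-order
Step 6: SEND seq=223 -> in-order
Step 7: SEND seq=2330 -> in-order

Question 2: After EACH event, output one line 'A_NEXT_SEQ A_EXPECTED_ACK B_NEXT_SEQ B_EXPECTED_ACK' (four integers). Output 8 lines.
172 2000 2000 172
223 2000 2000 223
223 2000 2151 223
223 2000 2294 223
223 2294 2294 223
223 2330 2330 223
233 2330 2330 233
233 2478 2478 233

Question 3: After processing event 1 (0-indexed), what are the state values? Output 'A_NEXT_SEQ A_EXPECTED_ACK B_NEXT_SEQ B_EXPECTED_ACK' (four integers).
After event 0: A_seq=172 A_ack=2000 B_seq=2000 B_ack=172
After event 1: A_seq=223 A_ack=2000 B_seq=2000 B_ack=223

223 2000 2000 223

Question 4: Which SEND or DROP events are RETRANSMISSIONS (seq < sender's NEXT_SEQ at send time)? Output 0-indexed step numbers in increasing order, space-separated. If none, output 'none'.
Step 0: SEND seq=0 -> fresh
Step 1: SEND seq=172 -> fresh
Step 2: DROP seq=2000 -> fresh
Step 3: SEND seq=2151 -> fresh
Step 4: SEND seq=2000 -> retransmit
Step 5: SEND seq=2294 -> fresh
Step 6: SEND seq=223 -> fresh
Step 7: SEND seq=2330 -> fresh

Answer: 4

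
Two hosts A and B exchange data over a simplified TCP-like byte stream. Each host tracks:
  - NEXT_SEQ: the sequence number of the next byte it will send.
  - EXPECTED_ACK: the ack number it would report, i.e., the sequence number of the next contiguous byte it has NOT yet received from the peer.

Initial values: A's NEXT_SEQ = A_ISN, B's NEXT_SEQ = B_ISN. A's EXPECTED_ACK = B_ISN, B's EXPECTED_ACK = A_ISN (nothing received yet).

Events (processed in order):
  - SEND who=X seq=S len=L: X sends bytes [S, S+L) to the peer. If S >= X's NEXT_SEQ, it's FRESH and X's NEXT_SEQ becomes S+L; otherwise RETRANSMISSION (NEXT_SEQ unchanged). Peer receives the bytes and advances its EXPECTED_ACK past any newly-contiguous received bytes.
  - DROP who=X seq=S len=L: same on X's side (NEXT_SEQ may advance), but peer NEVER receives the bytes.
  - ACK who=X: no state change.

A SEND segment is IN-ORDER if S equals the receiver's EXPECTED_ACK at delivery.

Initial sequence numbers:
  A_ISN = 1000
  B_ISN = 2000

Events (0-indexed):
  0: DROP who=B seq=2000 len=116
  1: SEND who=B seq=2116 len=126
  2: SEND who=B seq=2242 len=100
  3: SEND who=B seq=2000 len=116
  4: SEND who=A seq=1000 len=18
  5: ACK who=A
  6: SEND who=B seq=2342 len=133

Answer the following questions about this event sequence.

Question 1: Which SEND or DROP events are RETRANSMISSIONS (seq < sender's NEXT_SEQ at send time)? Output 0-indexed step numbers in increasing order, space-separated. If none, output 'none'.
Step 0: DROP seq=2000 -> fresh
Step 1: SEND seq=2116 -> fresh
Step 2: SEND seq=2242 -> fresh
Step 3: SEND seq=2000 -> retransmit
Step 4: SEND seq=1000 -> fresh
Step 6: SEND seq=2342 -> fresh

Answer: 3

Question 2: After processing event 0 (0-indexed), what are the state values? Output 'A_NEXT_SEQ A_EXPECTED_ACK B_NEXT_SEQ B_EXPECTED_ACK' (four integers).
After event 0: A_seq=1000 A_ack=2000 B_seq=2116 B_ack=1000

1000 2000 2116 1000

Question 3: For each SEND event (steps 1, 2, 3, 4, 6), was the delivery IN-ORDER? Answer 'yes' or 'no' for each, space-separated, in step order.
Answer: no no yes yes yes

Derivation:
Step 1: SEND seq=2116 -> out-of-order
Step 2: SEND seq=2242 -> out-of-order
Step 3: SEND seq=2000 -> in-order
Step 4: SEND seq=1000 -> in-order
Step 6: SEND seq=2342 -> in-order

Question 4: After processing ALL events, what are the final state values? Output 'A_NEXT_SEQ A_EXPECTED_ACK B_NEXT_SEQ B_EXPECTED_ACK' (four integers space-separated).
Answer: 1018 2475 2475 1018

Derivation:
After event 0: A_seq=1000 A_ack=2000 B_seq=2116 B_ack=1000
After event 1: A_seq=1000 A_ack=2000 B_seq=2242 B_ack=1000
After event 2: A_seq=1000 A_ack=2000 B_seq=2342 B_ack=1000
After event 3: A_seq=1000 A_ack=2342 B_seq=2342 B_ack=1000
After event 4: A_seq=1018 A_ack=2342 B_seq=2342 B_ack=1018
After event 5: A_seq=1018 A_ack=2342 B_seq=2342 B_ack=1018
After event 6: A_seq=1018 A_ack=2475 B_seq=2475 B_ack=1018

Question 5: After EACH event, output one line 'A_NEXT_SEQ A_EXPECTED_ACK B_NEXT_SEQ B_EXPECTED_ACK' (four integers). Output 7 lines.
1000 2000 2116 1000
1000 2000 2242 1000
1000 2000 2342 1000
1000 2342 2342 1000
1018 2342 2342 1018
1018 2342 2342 1018
1018 2475 2475 1018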